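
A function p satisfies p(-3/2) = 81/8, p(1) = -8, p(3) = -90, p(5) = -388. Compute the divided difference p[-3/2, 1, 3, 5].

-3

p[-3/2,1] = (-8 - 81/8) / (1 - (-3/2)) = -29/4
p[1,3] = (-90 - (-8)) / (3 - 1) = -41
p[3,5] = (-388 - (-90)) / (5 - 3) = -149
p[-3/2,1,3] = (-41 - (-29/4)) / (3 - (-3/2)) = -15/2
p[1,3,5] = (-149 - (-41)) / (5 - 1) = -27
p[-3/2,1,3,5] = (-27 - (-15/2)) / (5 - (-3/2)) = -3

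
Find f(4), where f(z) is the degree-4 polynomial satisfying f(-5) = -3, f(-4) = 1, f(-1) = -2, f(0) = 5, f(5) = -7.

79/3

Evaluate each Lagrange basis at z = 4:
L_0(4) = (8)·(5)·(4)·(-1)/[(-1)·(-4)·(-5)·(-10)] = -4/5
L_1(4) = (9)·(5)·(4)·(-1)/[(1)·(-3)·(-4)·(-9)] = 5/3
L_2(4) = (9)·(8)·(4)·(-1)/[(4)·(3)·(-1)·(-6)] = -4
L_3(4) = (9)·(8)·(5)·(-1)/[(5)·(4)·(1)·(-5)] = 18/5
L_4(4) = (9)·(8)·(5)·(4)/[(10)·(9)·(6)·(5)] = 8/15
Sum: (-3)·(-4/5) + 1·(5/3) + (-2)·(-4) + 5·(18/5) + (-7)·(8/15) = 79/3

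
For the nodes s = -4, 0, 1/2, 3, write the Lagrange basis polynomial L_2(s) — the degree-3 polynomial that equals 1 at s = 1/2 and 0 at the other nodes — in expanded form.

L_2(s) = -(8/45)s^3 - (8/45)s^2 + (32/15)s

L_2(s) = (s + 4)s(s - 3) / [(9/2)·(1/2)·(-5/2)]
       = (s^3 + s^2 - 12s) / (-45/8)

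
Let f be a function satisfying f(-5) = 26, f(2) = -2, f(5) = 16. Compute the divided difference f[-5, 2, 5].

1

f[-5,2] = (-2 - 26) / (2 - (-5)) = -4
f[2,5] = (16 - (-2)) / (5 - 2) = 6
f[-5,2,5] = (6 - (-4)) / (5 - (-5)) = 1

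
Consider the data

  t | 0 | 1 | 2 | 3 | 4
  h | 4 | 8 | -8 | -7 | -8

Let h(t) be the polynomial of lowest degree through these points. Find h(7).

Evaluate each Lagrange basis at t = 7:
L_0(7) = (6)·(5)·(4)·(3)/[(-1)·(-2)·(-3)·(-4)] = 15
L_1(7) = (7)·(5)·(4)·(3)/[(1)·(-1)·(-2)·(-3)] = -70
L_2(7) = (7)·(6)·(4)·(3)/[(2)·(1)·(-1)·(-2)] = 126
L_3(7) = (7)·(6)·(5)·(3)/[(3)·(2)·(1)·(-1)] = -105
L_4(7) = (7)·(6)·(5)·(4)/[(4)·(3)·(2)·(1)] = 35
Sum: 4·(15) + 8·(-70) + (-8)·(126) + (-7)·(-105) + (-8)·(35) = -1053

-1053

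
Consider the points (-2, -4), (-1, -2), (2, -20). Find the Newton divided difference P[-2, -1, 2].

P[-2,-1] = (-2 - (-4)) / (-1 - (-2)) = 2
P[-1,2] = (-20 - (-2)) / (2 - (-1)) = -6
P[-2,-1,2] = (-6 - 2) / (2 - (-2)) = -2

-2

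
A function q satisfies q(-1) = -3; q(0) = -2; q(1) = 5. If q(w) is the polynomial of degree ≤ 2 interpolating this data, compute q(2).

Using Newton's divided-difference form:
q[-1,0] = (-2 - (-3)) / (0 - (-1)) = 1
q[0,1] = (5 - (-2)) / (1 - 0) = 7
q[-1,0,1] = (7 - 1) / (1 - (-1)) = 3
q(2) = -3 + 1·(3) + 3·(3)·(2) = 18

18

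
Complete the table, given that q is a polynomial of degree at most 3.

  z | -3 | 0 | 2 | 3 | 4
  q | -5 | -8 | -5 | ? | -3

The 4 known values determine q uniquely (degree ≤ 3).
L_0(3) = (3)·(1)·(-1)/[(-3)·(-5)·(-7)] = 1/35
L_1(3) = (6)·(1)·(-1)/[(3)·(-2)·(-4)] = -1/4
L_2(3) = (6)·(3)·(-1)/[(5)·(2)·(-2)] = 9/10
L_3(3) = (6)·(3)·(1)/[(7)·(4)·(2)] = 9/28
Sum: (-5)·(1/35) + (-8)·(-1/4) + (-5)·(9/10) + (-3)·(9/28) = -101/28

-101/28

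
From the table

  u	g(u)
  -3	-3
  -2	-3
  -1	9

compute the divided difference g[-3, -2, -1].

g[-3,-2] = (-3 - (-3)) / (-2 - (-3)) = 0
g[-2,-1] = (9 - (-3)) / (-1 - (-2)) = 12
g[-3,-2,-1] = (12 - 0) / (-1 - (-3)) = 6

6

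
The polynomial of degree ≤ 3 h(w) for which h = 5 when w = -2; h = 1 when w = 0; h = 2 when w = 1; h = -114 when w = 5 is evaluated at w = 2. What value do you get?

-3

Evaluate each Lagrange basis at w = 2:
L_0(2) = (2)·(1)·(-3)/[(-2)·(-3)·(-7)] = 1/7
L_1(2) = (4)·(1)·(-3)/[(2)·(-1)·(-5)] = -6/5
L_2(2) = (4)·(2)·(-3)/[(3)·(1)·(-4)] = 2
L_3(2) = (4)·(2)·(1)/[(7)·(5)·(4)] = 2/35
Sum: 5·(1/7) + 1·(-6/5) + 2·(2) + (-114)·(2/35) = -3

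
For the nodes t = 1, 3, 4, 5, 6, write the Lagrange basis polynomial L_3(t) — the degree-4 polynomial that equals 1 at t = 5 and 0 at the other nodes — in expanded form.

L_3(t) = (t - 1)(t - 3)(t - 4)(t - 6) / [(4)·(2)·(1)·(-1)]
       = (t^4 - 14t^3 + 67t^2 - 126t + 72) / (-8)

L_3(t) = -(1/8)t^4 + (7/4)t^3 - (67/8)t^2 + (63/4)t - 9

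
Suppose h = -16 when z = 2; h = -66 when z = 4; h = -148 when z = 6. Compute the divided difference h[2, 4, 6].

h[2,4] = (-66 - (-16)) / (4 - 2) = -25
h[4,6] = (-148 - (-66)) / (6 - 4) = -41
h[2,4,6] = (-41 - (-25)) / (6 - 2) = -4

-4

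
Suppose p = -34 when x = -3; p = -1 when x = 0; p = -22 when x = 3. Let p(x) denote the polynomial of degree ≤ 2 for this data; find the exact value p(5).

Using Newton's divided-difference form:
p[-3,0] = (-1 - (-34)) / (0 - (-3)) = 11
p[0,3] = (-22 - (-1)) / (3 - 0) = -7
p[-3,0,3] = (-7 - 11) / (3 - (-3)) = -3
p(5) = -34 + 11·(8) + (-3)·(8)·(5) = -66

-66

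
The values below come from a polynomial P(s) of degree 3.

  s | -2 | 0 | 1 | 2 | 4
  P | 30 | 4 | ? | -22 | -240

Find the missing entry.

The 4 known values determine P uniquely (degree ≤ 3).
Evaluate each Lagrange basis at s = 1:
L_0(1) = (1)·(-1)·(-3)/[(-2)·(-4)·(-6)] = -1/16
L_1(1) = (3)·(-1)·(-3)/[(2)·(-2)·(-4)] = 9/16
L_2(1) = (3)·(1)·(-3)/[(4)·(2)·(-2)] = 9/16
L_3(1) = (3)·(1)·(-1)/[(6)·(4)·(2)] = -1/16
Sum: 30·(-1/16) + 4·(9/16) + (-22)·(9/16) + (-240)·(-1/16) = 3

3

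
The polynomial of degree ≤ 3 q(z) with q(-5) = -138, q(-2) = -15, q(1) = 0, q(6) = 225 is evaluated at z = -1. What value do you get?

-6

L_0(-1) = (1)·(-2)·(-7)/[(-3)·(-6)·(-11)] = -7/99
L_1(-1) = (4)·(-2)·(-7)/[(3)·(-3)·(-8)] = 7/9
L_2(-1) = (4)·(1)·(-7)/[(6)·(3)·(-5)] = 14/45
L_3(-1) = (4)·(1)·(-2)/[(11)·(8)·(5)] = -1/55
Sum: (-138)·(-7/99) + (-15)·(7/9) + 0 + 225·(-1/55) = -6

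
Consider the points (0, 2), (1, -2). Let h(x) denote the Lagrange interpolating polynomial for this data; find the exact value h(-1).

6

Evaluate each Lagrange basis at x = -1:
L_0(-1) = (-2)/[(-1)] = 2
L_1(-1) = (-1)/[(1)] = -1
Sum: 2·(2) + (-2)·(-1) = 6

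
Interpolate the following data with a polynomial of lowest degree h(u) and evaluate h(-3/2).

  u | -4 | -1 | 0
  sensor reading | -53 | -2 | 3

-27/4

Using Newton's divided-difference form:
h[-4,-1] = (-2 - (-53)) / (-1 - (-4)) = 17
h[-1,0] = (3 - (-2)) / (0 - (-1)) = 5
h[-4,-1,0] = (5 - 17) / (0 - (-4)) = -3
h(-3/2) = -53 + 17·(5/2) + (-3)·(5/2)·(-1/2) = -27/4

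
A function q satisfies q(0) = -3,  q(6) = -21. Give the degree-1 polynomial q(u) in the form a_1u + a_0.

q(u) = -3u - 3

L_0(u) = (u - 6) / [-6] = -(1/6)u + 1
L_1(u) = u / [6] = (1/6)u
q(u) = (-3)·L_0 + (-21)·L_1
  (-3)·L_0(u) = (1/2)u - 3
  (-21)·L_1(u) = -(7/2)u
Adding term by term: -3u - 3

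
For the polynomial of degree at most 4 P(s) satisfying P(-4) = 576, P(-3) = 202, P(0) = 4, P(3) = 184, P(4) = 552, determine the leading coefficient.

2

Build the Lagrange basis polynomials:
L_0(s) = (s + 3)s(s - 3)(s - 4) / [224] = (1/224)s^4 - (1/56)s^3 - (9/224)s^2 + (9/56)s
L_1(s) = (s + 4)s(s - 3)(s - 4) / [-126] = -(1/126)s^4 + (1/42)s^3 + (8/63)s^2 - (8/21)s
L_2(s) = (s + 4)(s + 3)(s - 3)(s - 4) / [144] = (1/144)s^4 - (25/144)s^2 + 1
L_3(s) = (s + 4)(s + 3)s(s - 4) / [-126] = -(1/126)s^4 - (1/42)s^3 + (8/63)s^2 + (8/21)s
L_4(s) = (s + 4)(s + 3)s(s - 3) / [224] = (1/224)s^4 + (1/56)s^3 - (9/224)s^2 - (9/56)s
P(s) = 576·L_0 + 202·L_1 + 4·L_2 + 184·L_3 + 552·L_4
Only the coefficient of s^4 is needed; take it from each L_i and combine:
576·(1/224) + 202·(-1/126) + 4·(1/144) + 184·(-1/126) + 552·(1/224) = 2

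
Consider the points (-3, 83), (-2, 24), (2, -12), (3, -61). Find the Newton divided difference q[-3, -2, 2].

10

q[-3,-2] = (24 - 83) / (-2 - (-3)) = -59
q[-2,2] = (-12 - 24) / (2 - (-2)) = -9
q[-3,-2,2] = (-9 - (-59)) / (2 - (-3)) = 10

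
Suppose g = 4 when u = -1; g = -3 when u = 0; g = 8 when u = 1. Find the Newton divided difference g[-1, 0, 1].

9

g[-1,0] = (-3 - 4) / (0 - (-1)) = -7
g[0,1] = (8 - (-3)) / (1 - 0) = 11
g[-1,0,1] = (11 - (-7)) / (1 - (-1)) = 9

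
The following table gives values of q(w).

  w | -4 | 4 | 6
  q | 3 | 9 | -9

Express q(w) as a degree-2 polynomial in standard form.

q(w) = -(39/40)w^2 + (3/4)w + 108/5

Newton's divided differences:
q[-4,4] = (9 - 3) / (4 - (-4)) = 3/4
q[4,6] = (-9 - 9) / (6 - 4) = -9
q[-4,4,6] = (-9 - 3/4) / (6 - (-4)) = -39/40
q(w) = 3 + (3/4)·(w + 4) + (-39/40)·(w + 4)(w - 4)
Expanding: q(w) = -(39/40)w^2 + (3/4)w + 108/5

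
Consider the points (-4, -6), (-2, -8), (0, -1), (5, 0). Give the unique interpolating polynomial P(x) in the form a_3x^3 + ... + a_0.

P(x) = -(149/840)x^3 + (17/280)x^2 + (1819/420)x - 1

Build the Lagrange basis polynomials:
L_0(x) = (x + 2)x(x - 5) / [-72] = -(1/72)x^3 + (1/24)x^2 + (5/36)x
L_1(x) = (x + 4)x(x - 5) / [28] = (1/28)x^3 - (1/28)x^2 - (5/7)x
L_2(x) = (x + 4)(x + 2)(x - 5) / [-40] = -(1/40)x^3 - (1/40)x^2 + (11/20)x + 1
L_3(x) = (x + 4)(x + 2)x / [315] = (1/315)x^3 + (2/105)x^2 + (8/315)x
P(x) = (-6)·L_0 + (-8)·L_1 + (-1)·L_2 + 0·L_3
  (-6)·L_0(x) = (1/12)x^3 - (1/4)x^2 - (5/6)x
  (-8)·L_1(x) = -(2/7)x^3 + (2/7)x^2 + (40/7)x
  (-1)·L_2(x) = (1/40)x^3 + (1/40)x^2 - (11/20)x - 1
  0·L_3(x) = 0
Adding term by term: -(149/840)x^3 + (17/280)x^2 + (1819/420)x - 1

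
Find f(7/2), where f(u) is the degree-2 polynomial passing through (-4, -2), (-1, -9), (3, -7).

L_0(7/2) = (9/2)·(1/2)/[(-3)·(-7)] = 3/28
L_1(7/2) = (15/2)·(1/2)/[(3)·(-4)] = -5/16
L_2(7/2) = (15/2)·(9/2)/[(7)·(4)] = 135/112
Sum: (-2)·(3/28) + (-9)·(-5/16) + (-7)·(135/112) = -327/56

-327/56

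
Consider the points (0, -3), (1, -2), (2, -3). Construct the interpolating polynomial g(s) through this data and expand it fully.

g(s) = -s^2 + 2s - 3

L_0(s) = (s - 1)(s - 2) / [2] = (1/2)s^2 - (3/2)s + 1
L_1(s) = s(s - 2) / [-1] = -s^2 + 2s
L_2(s) = s(s - 1) / [2] = (1/2)s^2 - (1/2)s
g(s) = (-3)·L_0 + (-2)·L_1 + (-3)·L_2
  (-3)·L_0(s) = -(3/2)s^2 + (9/2)s - 3
  (-2)·L_1(s) = 2s^2 - 4s
  (-3)·L_2(s) = -(3/2)s^2 + (3/2)s
Adding term by term: -s^2 + 2s - 3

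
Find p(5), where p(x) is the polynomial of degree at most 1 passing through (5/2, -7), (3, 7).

L_0(5) = (2)/[(-1/2)] = -4
L_1(5) = (5/2)/[(1/2)] = 5
Sum: (-7)·(-4) + 7·(5) = 63

63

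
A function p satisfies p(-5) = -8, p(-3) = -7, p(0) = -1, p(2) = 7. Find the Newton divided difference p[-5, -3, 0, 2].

1/70

p[-5,-3] = (-7 - (-8)) / (-3 - (-5)) = 1/2
p[-3,0] = (-1 - (-7)) / (0 - (-3)) = 2
p[0,2] = (7 - (-1)) / (2 - 0) = 4
p[-5,-3,0] = (2 - 1/2) / (0 - (-5)) = 3/10
p[-3,0,2] = (4 - 2) / (2 - (-3)) = 2/5
p[-5,-3,0,2] = (2/5 - 3/10) / (2 - (-5)) = 1/70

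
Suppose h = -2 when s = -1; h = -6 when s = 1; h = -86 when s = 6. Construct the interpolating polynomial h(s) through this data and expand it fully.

h(s) = -2s^2 - 2s - 2

Build the Lagrange basis polynomials:
L_0(s) = (s - 1)(s - 6) / [14] = (1/14)s^2 - (1/2)s + 3/7
L_1(s) = (s + 1)(s - 6) / [-10] = -(1/10)s^2 + (1/2)s + 3/5
L_2(s) = (s + 1)(s - 1) / [35] = (1/35)s^2 - 1/35
h(s) = (-2)·L_0 + (-6)·L_1 + (-86)·L_2
  (-2)·L_0(s) = -(1/7)s^2 + s - 6/7
  (-6)·L_1(s) = (3/5)s^2 - 3s - 18/5
  (-86)·L_2(s) = -(86/35)s^2 + 86/35
Adding term by term: -2s^2 - 2s - 2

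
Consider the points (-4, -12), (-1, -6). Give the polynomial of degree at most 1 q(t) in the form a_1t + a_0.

q(t) = 2t - 4

Build the Lagrange basis polynomials:
L_0(t) = (t + 1) / [-3] = -(1/3)t - 1/3
L_1(t) = (t + 4) / [3] = (1/3)t + 4/3
q(t) = (-12)·L_0 + (-6)·L_1
  (-12)·L_0(t) = 4t + 4
  (-6)·L_1(t) = -2t - 8
Adding term by term: 2t - 4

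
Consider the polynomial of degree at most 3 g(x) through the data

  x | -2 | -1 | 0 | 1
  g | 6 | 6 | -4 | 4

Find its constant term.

Build the Lagrange basis polynomials:
L_0(x) = (x + 1)x(x - 1) / [-6] = -(1/6)x^3 + (1/6)x
L_1(x) = (x + 2)x(x - 1) / [2] = (1/2)x^3 + (1/2)x^2 - x
L_2(x) = (x + 2)(x + 1)(x - 1) / [-2] = -(1/2)x^3 - x^2 + (1/2)x + 1
L_3(x) = (x + 2)(x + 1)x / [6] = (1/6)x^3 + (1/2)x^2 + (1/3)x
g(x) = 6·L_0 + 6·L_1 + (-4)·L_2 + 4·L_3
Only the constant term is needed; take it from each L_i and combine:
6·(0) + 6·(0) + (-4)·(1) + 4·(0) = -4

-4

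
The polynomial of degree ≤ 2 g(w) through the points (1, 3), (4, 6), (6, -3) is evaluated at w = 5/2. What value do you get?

Evaluate each Lagrange basis at w = 5/2:
L_0(5/2) = (-3/2)·(-7/2)/[(-3)·(-5)] = 7/20
L_1(5/2) = (3/2)·(-7/2)/[(3)·(-2)] = 7/8
L_2(5/2) = (3/2)·(-3/2)/[(5)·(2)] = -9/40
Sum: 3·(7/20) + 6·(7/8) + (-3)·(-9/40) = 279/40

279/40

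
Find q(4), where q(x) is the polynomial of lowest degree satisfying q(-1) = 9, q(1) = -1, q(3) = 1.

Evaluate each Lagrange basis at x = 4:
L_0(4) = (3)·(1)/[(-2)·(-4)] = 3/8
L_1(4) = (5)·(1)/[(2)·(-2)] = -5/4
L_2(4) = (5)·(3)/[(4)·(2)] = 15/8
Sum: 9·(3/8) + (-1)·(-5/4) + 1·(15/8) = 13/2

13/2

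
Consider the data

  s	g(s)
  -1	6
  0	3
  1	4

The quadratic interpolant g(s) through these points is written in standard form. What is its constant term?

L_0(s) = s(s - 1) / [2] = (1/2)s^2 - (1/2)s
L_1(s) = (s + 1)(s - 1) / [-1] = -s^2 + 1
L_2(s) = (s + 1)s / [2] = (1/2)s^2 + (1/2)s
g(s) = 6·L_0 + 3·L_1 + 4·L_2
Only the constant term is needed; take it from each L_i and combine:
6·(0) + 3·(1) + 4·(0) = 3

3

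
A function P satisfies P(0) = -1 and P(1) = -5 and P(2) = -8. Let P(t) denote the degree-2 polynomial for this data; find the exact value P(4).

L_0(4) = (3)·(2)/[(-1)·(-2)] = 3
L_1(4) = (4)·(2)/[(1)·(-1)] = -8
L_2(4) = (4)·(3)/[(2)·(1)] = 6
Sum: (-1)·(3) + (-5)·(-8) + (-8)·(6) = -11

-11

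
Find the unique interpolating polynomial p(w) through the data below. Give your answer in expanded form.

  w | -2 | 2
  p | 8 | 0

p(w) = -2w + 4

L_0(w) = (w - 2) / [-4] = -(1/4)w + 1/2
L_1(w) = (w + 2) / [4] = (1/4)w + 1/2
p(w) = 8·L_0 + 0·L_1
  8·L_0(w) = -2w + 4
  0·L_1(w) = 0
Adding term by term: -2w + 4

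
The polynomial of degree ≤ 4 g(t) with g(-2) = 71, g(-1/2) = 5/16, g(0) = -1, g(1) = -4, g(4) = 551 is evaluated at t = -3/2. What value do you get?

Evaluate each Lagrange basis at t = -3/2:
L_0(-3/2) = (-1)·(-3/2)·(-5/2)·(-11/2)/[(-3/2)·(-2)·(-3)·(-6)] = 55/144
L_1(-3/2) = (1/2)·(-3/2)·(-5/2)·(-11/2)/[(3/2)·(-1/2)·(-3/2)·(-9/2)] = 55/27
L_2(-3/2) = (1/2)·(-1)·(-5/2)·(-11/2)/[(2)·(1/2)·(-1)·(-4)] = -55/32
L_3(-3/2) = (1/2)·(-1)·(-3/2)·(-11/2)/[(3)·(3/2)·(1)·(-3)] = 11/36
L_4(-3/2) = (1/2)·(-1)·(-3/2)·(-5/2)/[(6)·(9/2)·(4)·(3)] = -5/864
Sum: 71·(55/144) + 5/16·(55/27) + (-1)·(-55/32) + (-4)·(11/36) + 551·(-5/864) = 401/16

401/16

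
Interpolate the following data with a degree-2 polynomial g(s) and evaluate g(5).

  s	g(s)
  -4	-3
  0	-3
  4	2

Using Newton's divided-difference form:
g[-4,0] = (-3 - (-3)) / (0 - (-4)) = 0
g[0,4] = (2 - (-3)) / (4 - 0) = 5/4
g[-4,0,4] = (5/4 - 0) / (4 - (-4)) = 5/32
g(5) = -3 + 0·(9) + (5/32)·(9)·(5) = 129/32

129/32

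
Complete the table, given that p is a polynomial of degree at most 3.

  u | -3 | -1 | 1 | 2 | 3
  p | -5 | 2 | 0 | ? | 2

The 4 known values determine p uniquely (degree ≤ 3).
Evaluate each Lagrange basis at u = 2:
L_0(2) = (3)·(1)·(-1)/[(-2)·(-4)·(-6)] = 1/16
L_1(2) = (5)·(1)·(-1)/[(2)·(-2)·(-4)] = -5/16
L_2(2) = (5)·(3)·(-1)/[(4)·(2)·(-2)] = 15/16
L_3(2) = (5)·(3)·(1)/[(6)·(4)·(2)] = 5/16
Sum: (-5)·(1/16) + 2·(-5/16) + 0 + 2·(5/16) = -5/16

-5/16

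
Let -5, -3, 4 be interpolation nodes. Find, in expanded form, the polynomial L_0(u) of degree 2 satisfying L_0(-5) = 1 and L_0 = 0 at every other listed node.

L_0(u) = (1/18)u^2 - (1/18)u - 2/3

L_0(u) = (u + 3)(u - 4) / [(-2)·(-9)]
       = (u^2 - u - 12) / (18)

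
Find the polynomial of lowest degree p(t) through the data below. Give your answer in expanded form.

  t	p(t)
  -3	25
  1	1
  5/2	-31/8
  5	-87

Build the Lagrange basis polynomials:
L_0(t) = (t - 1)(t - 5/2)(t - 5) / [-176] = -(1/176)t^3 + (17/352)t^2 - (5/44)t + 25/352
L_1(t) = (t + 3)(t - 5/2)(t - 5) / [24] = (1/24)t^3 - (3/16)t^2 - (5/12)t + 25/16
L_2(t) = (t + 3)(t - 1)(t - 5) / [-165/8] = -(8/165)t^3 + (8/55)t^2 + (104/165)t - 8/11
L_3(t) = (t + 3)(t - 1)(t - 5/2) / [80] = (1/80)t^3 - (1/160)t^2 - (1/10)t + 3/32
p(t) = 25·L_0 + 1·L_1 + (-31/8)·L_2 + (-87)·L_3
  25·L_0(t) = -(25/176)t^3 + (425/352)t^2 - (125/44)t + 625/352
  1·L_1(t) = (1/24)t^3 - (3/16)t^2 - (5/12)t + 25/16
  (-31/8)·L_2(t) = (31/165)t^3 - (31/55)t^2 - (403/165)t + 31/11
  (-87)·L_3(t) = -(87/80)t^3 + (87/160)t^2 + (87/10)t - 261/32
Adding term by term: -t^3 + t^2 + 3t - 2

p(t) = -t^3 + t^2 + 3t - 2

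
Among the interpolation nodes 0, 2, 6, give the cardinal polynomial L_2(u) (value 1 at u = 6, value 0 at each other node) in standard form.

L_2(u) = (1/24)u^2 - (1/12)u

L_2(u) = u(u - 2) / [(6)·(4)]
       = (u^2 - 2u) / (24)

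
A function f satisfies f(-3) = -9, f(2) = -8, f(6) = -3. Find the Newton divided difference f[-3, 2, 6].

f[-3,2] = (-8 - (-9)) / (2 - (-3)) = 1/5
f[2,6] = (-3 - (-8)) / (6 - 2) = 5/4
f[-3,2,6] = (5/4 - 1/5) / (6 - (-3)) = 7/60

7/60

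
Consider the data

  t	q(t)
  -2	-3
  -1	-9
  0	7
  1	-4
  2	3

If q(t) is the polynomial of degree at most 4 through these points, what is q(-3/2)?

-991/64

Using Newton's divided-difference form:
q[-2,-1] = (-9 - (-3)) / (-1 - (-2)) = -6
q[-1,0] = (7 - (-9)) / (0 - (-1)) = 16
q[0,1] = (-4 - 7) / (1 - 0) = -11
q[1,2] = (3 - (-4)) / (2 - 1) = 7
q[-2,-1,0] = (16 - (-6)) / (0 - (-2)) = 11
q[-1,0,1] = (-11 - 16) / (1 - (-1)) = -27/2
q[0,1,2] = (7 - (-11)) / (2 - 0) = 9
q[-2,-1,0,1] = (-27/2 - 11) / (1 - (-2)) = -49/6
q[-1,0,1,2] = (9 - (-27/2)) / (2 - (-1)) = 15/2
q[-2,-1,0,1,2] = (15/2 - (-49/6)) / (2 - (-2)) = 47/12
q(-3/2) = -3 + (-6)·(1/2) + 11·(1/2)·(-1/2) + (-49/6)·(1/2)·(-1/2)·(-3/2) + (47/12)·(1/2)·(-1/2)·(-3/2)·(-5/2) = -991/64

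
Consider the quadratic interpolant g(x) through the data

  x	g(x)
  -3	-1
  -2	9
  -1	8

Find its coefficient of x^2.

-11/2

L_0(x) = (x + 2)(x + 1) / [2] = (1/2)x^2 + (3/2)x + 1
L_1(x) = (x + 3)(x + 1) / [-1] = -x^2 - 4x - 3
L_2(x) = (x + 3)(x + 2) / [2] = (1/2)x^2 + (5/2)x + 3
g(x) = (-1)·L_0 + 9·L_1 + 8·L_2
Only the coefficient of x^2 is needed; take it from each L_i and combine:
(-1)·(1/2) + 9·(-1) + 8·(1/2) = -11/2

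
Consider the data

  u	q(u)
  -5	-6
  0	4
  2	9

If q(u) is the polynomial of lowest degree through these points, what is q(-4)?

-30/7

Using Newton's divided-difference form:
q[-5,0] = (4 - (-6)) / (0 - (-5)) = 2
q[0,2] = (9 - 4) / (2 - 0) = 5/2
q[-5,0,2] = (5/2 - 2) / (2 - (-5)) = 1/14
q(-4) = -6 + 2·(1) + (1/14)·(1)·(-4) = -30/7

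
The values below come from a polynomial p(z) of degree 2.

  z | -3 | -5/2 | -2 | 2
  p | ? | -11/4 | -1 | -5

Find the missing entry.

-5

The 3 known values determine p uniquely (degree ≤ 2).
L_0(-3) = (-1)·(-5)/[(-1/2)·(-9/2)] = 20/9
L_1(-3) = (-1/2)·(-5)/[(1/2)·(-4)] = -5/4
L_2(-3) = (-1/2)·(-1)/[(9/2)·(4)] = 1/36
Sum: (-11/4)·(20/9) + (-1)·(-5/4) + (-5)·(1/36) = -5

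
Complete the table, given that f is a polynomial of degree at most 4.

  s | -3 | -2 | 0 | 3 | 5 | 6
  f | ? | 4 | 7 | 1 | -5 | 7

94/7

The 5 known values determine f uniquely (degree ≤ 4).
Evaluate each Lagrange basis at s = -3:
L_0(-3) = (-3)·(-6)·(-8)·(-9)/[(-2)·(-5)·(-7)·(-8)] = 81/35
L_1(-3) = (-1)·(-6)·(-8)·(-9)/[(2)·(-3)·(-5)·(-6)] = -12/5
L_2(-3) = (-1)·(-3)·(-8)·(-9)/[(5)·(3)·(-2)·(-3)] = 12/5
L_3(-3) = (-1)·(-3)·(-6)·(-9)/[(7)·(5)·(2)·(-1)] = -81/35
L_4(-3) = (-1)·(-3)·(-6)·(-8)/[(8)·(6)·(3)·(1)] = 1
Sum: 4·(81/35) + 7·(-12/5) + 1·(12/5) + (-5)·(-81/35) + 7·(1) = 94/7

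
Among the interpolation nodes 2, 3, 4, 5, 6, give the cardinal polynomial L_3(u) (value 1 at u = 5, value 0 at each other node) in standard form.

L_3(u) = (u - 2)(u - 3)(u - 4)(u - 6) / [(3)·(2)·(1)·(-1)]
       = (u^4 - 15u^3 + 80u^2 - 180u + 144) / (-6)

L_3(u) = -(1/6)u^4 + (5/2)u^3 - (40/3)u^2 + 30u - 24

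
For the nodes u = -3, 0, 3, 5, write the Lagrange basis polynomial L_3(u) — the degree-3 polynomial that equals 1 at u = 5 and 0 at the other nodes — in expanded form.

L_3(u) = (u + 3)u(u - 3) / [(8)·(5)·(2)]
       = (u^3 - 9u) / (80)

L_3(u) = (1/80)u^3 - (9/80)u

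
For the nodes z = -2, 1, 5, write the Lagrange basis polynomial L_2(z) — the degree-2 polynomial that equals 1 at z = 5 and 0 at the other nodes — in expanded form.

L_2(z) = (1/28)z^2 + (1/28)z - 1/14

L_2(z) = (z + 2)(z - 1) / [(7)·(4)]
       = (z^2 + z - 2) / (28)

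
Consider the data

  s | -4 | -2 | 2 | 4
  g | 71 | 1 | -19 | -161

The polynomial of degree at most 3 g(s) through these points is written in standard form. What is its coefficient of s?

L_0(s) = (s + 2)(s - 2)(s - 4) / [-96] = -(1/96)s^3 + (1/24)s^2 + (1/24)s - 1/6
L_1(s) = (s + 4)(s - 2)(s - 4) / [48] = (1/48)s^3 - (1/24)s^2 - (1/3)s + 2/3
L_2(s) = (s + 4)(s + 2)(s - 4) / [-48] = -(1/48)s^3 - (1/24)s^2 + (1/3)s + 2/3
L_3(s) = (s + 4)(s + 2)(s - 2) / [96] = (1/96)s^3 + (1/24)s^2 - (1/24)s - 1/6
g(s) = 71·L_0 + 1·L_1 + (-19)·L_2 + (-161)·L_3
Only the coefficient of s is needed; take it from each L_i and combine:
71·(1/24) + 1·(-1/3) + (-19)·(1/3) + (-161)·(-1/24) = 3

3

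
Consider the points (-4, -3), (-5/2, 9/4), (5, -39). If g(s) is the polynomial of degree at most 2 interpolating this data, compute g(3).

L_0(3) = (11/2)·(-2)/[(-3/2)·(-9)] = -22/27
L_1(3) = (7)·(-2)/[(3/2)·(-15/2)] = 56/45
L_2(3) = (7)·(11/2)/[(9)·(15/2)] = 77/135
Sum: (-3)·(-22/27) + 9/4·(56/45) + (-39)·(77/135) = -17

-17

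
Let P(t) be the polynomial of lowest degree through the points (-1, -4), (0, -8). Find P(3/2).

Evaluate each Lagrange basis at t = 3/2:
L_0(3/2) = (3/2)/[(-1)] = -3/2
L_1(3/2) = (5/2)/[(1)] = 5/2
Sum: (-4)·(-3/2) + (-8)·(5/2) = -14

-14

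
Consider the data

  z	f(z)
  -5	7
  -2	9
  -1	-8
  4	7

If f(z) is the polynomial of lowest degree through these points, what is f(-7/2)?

Using Newton's divided-difference form:
f[-5,-2] = (9 - 7) / (-2 - (-5)) = 2/3
f[-2,-1] = (-8 - 9) / (-1 - (-2)) = -17
f[-1,4] = (7 - (-8)) / (4 - (-1)) = 3
f[-5,-2,-1] = (-17 - 2/3) / (-1 - (-5)) = -53/12
f[-2,-1,4] = (3 - (-17)) / (4 - (-2)) = 10/3
f[-5,-2,-1,4] = (10/3 - (-53/12)) / (4 - (-5)) = 31/36
f(-7/2) = 7 + (2/3)·(3/2) + (-53/12)·(3/2)·(-3/2) + (31/36)·(3/2)·(-3/2)·(-5/2) = 729/32

729/32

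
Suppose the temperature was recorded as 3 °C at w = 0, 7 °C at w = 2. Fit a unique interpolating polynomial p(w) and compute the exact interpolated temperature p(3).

Evaluate each Lagrange basis at w = 3:
L_0(3) = (1)/[(-2)] = -1/2
L_1(3) = (3)/[(2)] = 3/2
Sum: 3·(-1/2) + 7·(3/2) = 9

9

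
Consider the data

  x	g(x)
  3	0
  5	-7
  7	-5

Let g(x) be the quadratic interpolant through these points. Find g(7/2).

Evaluate each Lagrange basis at x = 7/2:
L_0(7/2) = (-3/2)·(-7/2)/[(-2)·(-4)] = 21/32
L_1(7/2) = (1/2)·(-7/2)/[(2)·(-2)] = 7/16
L_2(7/2) = (1/2)·(-3/2)/[(4)·(2)] = -3/32
Sum: 0 + (-7)·(7/16) + (-5)·(-3/32) = -83/32

-83/32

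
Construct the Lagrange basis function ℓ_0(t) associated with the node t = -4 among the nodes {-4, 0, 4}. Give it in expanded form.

ℓ_0(t) = t(t - 4) / [(-4)·(-8)]
       = (t^2 - 4t) / (32)

ℓ_0(t) = (1/32)t^2 - (1/8)t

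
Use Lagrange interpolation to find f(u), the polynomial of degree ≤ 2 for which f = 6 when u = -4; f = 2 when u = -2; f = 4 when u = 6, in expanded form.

Build the Lagrange basis polynomials:
L_0(u) = (u + 2)(u - 6) / [20] = (1/20)u^2 - (1/5)u - 3/5
L_1(u) = (u + 4)(u - 6) / [-16] = -(1/16)u^2 + (1/8)u + 3/2
L_2(u) = (u + 4)(u + 2) / [80] = (1/80)u^2 + (3/40)u + 1/10
f(u) = 6·L_0 + 2·L_1 + 4·L_2
  6·L_0(u) = (3/10)u^2 - (6/5)u - 18/5
  2·L_1(u) = -(1/8)u^2 + (1/4)u + 3
  4·L_2(u) = (1/20)u^2 + (3/10)u + 2/5
Adding term by term: (9/40)u^2 - (13/20)u - 1/5

f(u) = (9/40)u^2 - (13/20)u - 1/5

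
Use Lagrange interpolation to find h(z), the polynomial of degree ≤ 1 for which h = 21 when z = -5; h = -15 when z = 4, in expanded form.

h(z) = -4z + 1

L_0(z) = (z - 4) / [-9] = -(1/9)z + 4/9
L_1(z) = (z + 5) / [9] = (1/9)z + 5/9
h(z) = 21·L_0 + (-15)·L_1
  21·L_0(z) = -(7/3)z + 28/3
  (-15)·L_1(z) = -(5/3)z - 25/3
Adding term by term: -4z + 1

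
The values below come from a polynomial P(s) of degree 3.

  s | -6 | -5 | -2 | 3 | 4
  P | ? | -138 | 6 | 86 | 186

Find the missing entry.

The 4 known values determine P uniquely (degree ≤ 3).
L_0(-6) = (-4)·(-9)·(-10)/[(-3)·(-8)·(-9)] = 5/3
L_1(-6) = (-1)·(-9)·(-10)/[(3)·(-5)·(-6)] = -1
L_2(-6) = (-1)·(-4)·(-10)/[(8)·(5)·(-1)] = 1
L_3(-6) = (-1)·(-4)·(-9)/[(9)·(6)·(1)] = -2/3
Sum: (-138)·(5/3) + 6·(-1) + 86·(1) + 186·(-2/3) = -274

-274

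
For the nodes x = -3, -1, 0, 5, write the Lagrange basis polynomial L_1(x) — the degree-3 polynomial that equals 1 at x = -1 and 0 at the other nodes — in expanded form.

L_1(x) = (1/12)x^3 - (1/6)x^2 - (5/4)x

L_1(x) = (x + 3)x(x - 5) / [(2)·(-1)·(-6)]
       = (x^3 - 2x^2 - 15x) / (12)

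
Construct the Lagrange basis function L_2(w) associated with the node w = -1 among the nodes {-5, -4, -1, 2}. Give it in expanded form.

L_2(w) = (w + 5)(w + 4)(w - 2) / [(4)·(3)·(-3)]
       = (w^3 + 7w^2 + 2w - 40) / (-36)

L_2(w) = -(1/36)w^3 - (7/36)w^2 - (1/18)w + 10/9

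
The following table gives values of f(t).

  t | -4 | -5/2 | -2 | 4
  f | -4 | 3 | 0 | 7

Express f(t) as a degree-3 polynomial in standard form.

f(t) = (251/312)t^3 + (313/208)t^2 - (3587/312)t - 587/26

Build the Lagrange basis polynomials:
L_0(t) = (t + 5/2)(t + 2)(t - 4) / [-24] = -(1/24)t^3 - (1/48)t^2 + (13/24)t + 5/6
L_1(t) = (t + 4)(t + 2)(t - 4) / [39/8] = (8/39)t^3 + (16/39)t^2 - (128/39)t - 256/39
L_2(t) = (t + 4)(t + 5/2)(t - 4) / [-6] = -(1/6)t^3 - (5/12)t^2 + (8/3)t + 20/3
L_3(t) = (t + 4)(t + 5/2)(t + 2) / [312] = (1/312)t^3 + (17/624)t^2 + (23/312)t + 5/78
f(t) = (-4)·L_0 + 3·L_1 + 0·L_2 + 7·L_3
  (-4)·L_0(t) = (1/6)t^3 + (1/12)t^2 - (13/6)t - 10/3
  3·L_1(t) = (8/13)t^3 + (16/13)t^2 - (128/13)t - 256/13
  0·L_2(t) = 0
  7·L_3(t) = (7/312)t^3 + (119/624)t^2 + (161/312)t + 35/78
Adding term by term: (251/312)t^3 + (313/208)t^2 - (3587/312)t - 587/26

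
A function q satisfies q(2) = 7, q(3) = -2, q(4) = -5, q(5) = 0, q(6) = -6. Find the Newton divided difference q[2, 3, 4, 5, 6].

q[2,3] = (-2 - 7) / (3 - 2) = -9
q[3,4] = (-5 - (-2)) / (4 - 3) = -3
q[4,5] = (0 - (-5)) / (5 - 4) = 5
q[5,6] = (-6 - 0) / (6 - 5) = -6
q[2,3,4] = (-3 - (-9)) / (4 - 2) = 3
q[3,4,5] = (5 - (-3)) / (5 - 3) = 4
q[4,5,6] = (-6 - 5) / (6 - 4) = -11/2
q[2,3,4,5] = (4 - 3) / (5 - 2) = 1/3
q[3,4,5,6] = (-11/2 - 4) / (6 - 3) = -19/6
q[2,3,4,5,6] = (-19/6 - 1/3) / (6 - 2) = -7/8

-7/8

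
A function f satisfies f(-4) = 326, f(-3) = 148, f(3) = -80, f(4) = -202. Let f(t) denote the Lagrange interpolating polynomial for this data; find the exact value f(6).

Evaluate each Lagrange basis at t = 6:
L_0(6) = (9)·(3)·(2)/[(-1)·(-7)·(-8)] = -27/28
L_1(6) = (10)·(3)·(2)/[(1)·(-6)·(-7)] = 10/7
L_2(6) = (10)·(9)·(2)/[(7)·(6)·(-1)] = -30/7
L_3(6) = (10)·(9)·(3)/[(8)·(7)·(1)] = 135/28
Sum: 326·(-27/28) + 148·(10/7) + (-80)·(-30/7) + (-202)·(135/28) = -734

-734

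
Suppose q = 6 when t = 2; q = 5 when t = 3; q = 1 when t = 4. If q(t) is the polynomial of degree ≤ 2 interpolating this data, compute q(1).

4

Using Newton's divided-difference form:
q[2,3] = (5 - 6) / (3 - 2) = -1
q[3,4] = (1 - 5) / (4 - 3) = -4
q[2,3,4] = (-4 - (-1)) / (4 - 2) = -3/2
q(1) = 6 + (-1)·(-1) + (-3/2)·(-1)·(-2) = 4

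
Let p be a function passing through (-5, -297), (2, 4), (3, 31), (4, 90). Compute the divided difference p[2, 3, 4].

16

p[2,3] = (31 - 4) / (3 - 2) = 27
p[3,4] = (90 - 31) / (4 - 3) = 59
p[2,3,4] = (59 - 27) / (4 - 2) = 16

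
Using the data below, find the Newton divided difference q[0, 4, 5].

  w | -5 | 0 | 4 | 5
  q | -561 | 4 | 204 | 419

33

q[0,4] = (204 - 4) / (4 - 0) = 50
q[4,5] = (419 - 204) / (5 - 4) = 215
q[0,4,5] = (215 - 50) / (5 - 0) = 33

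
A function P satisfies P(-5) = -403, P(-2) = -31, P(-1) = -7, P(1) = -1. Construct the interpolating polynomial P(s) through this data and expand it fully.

P(s) = 3s^3 - s^2 - 3

Build the Lagrange basis polynomials:
L_0(s) = (s + 2)(s + 1)(s - 1) / [-72] = -(1/72)s^3 - (1/36)s^2 + (1/72)s + 1/36
L_1(s) = (s + 5)(s + 1)(s - 1) / [9] = (1/9)s^3 + (5/9)s^2 - (1/9)s - 5/9
L_2(s) = (s + 5)(s + 2)(s - 1) / [-8] = -(1/8)s^3 - (3/4)s^2 - (3/8)s + 5/4
L_3(s) = (s + 5)(s + 2)(s + 1) / [36] = (1/36)s^3 + (2/9)s^2 + (17/36)s + 5/18
P(s) = (-403)·L_0 + (-31)·L_1 + (-7)·L_2 + (-1)·L_3
  (-403)·L_0(s) = (403/72)s^3 + (403/36)s^2 - (403/72)s - 403/36
  (-31)·L_1(s) = -(31/9)s^3 - (155/9)s^2 + (31/9)s + 155/9
  (-7)·L_2(s) = (7/8)s^3 + (21/4)s^2 + (21/8)s - 35/4
  (-1)·L_3(s) = -(1/36)s^3 - (2/9)s^2 - (17/36)s - 5/18
Adding term by term: 3s^3 - s^2 - 3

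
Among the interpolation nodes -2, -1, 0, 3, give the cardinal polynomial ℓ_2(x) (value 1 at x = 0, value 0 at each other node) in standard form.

ℓ_2(x) = (x + 2)(x + 1)(x - 3) / [(2)·(1)·(-3)]
       = (x^3 - 7x - 6) / (-6)

ℓ_2(x) = -(1/6)x^3 + (7/6)x + 1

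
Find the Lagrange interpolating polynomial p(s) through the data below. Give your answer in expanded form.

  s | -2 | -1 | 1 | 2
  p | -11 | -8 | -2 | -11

L_0(s) = (s + 1)(s - 1)(s - 2) / [-12] = -(1/12)s^3 + (1/6)s^2 + (1/12)s - 1/6
L_1(s) = (s + 2)(s - 1)(s - 2) / [6] = (1/6)s^3 - (1/6)s^2 - (2/3)s + 2/3
L_2(s) = (s + 2)(s + 1)(s - 2) / [-6] = -(1/6)s^3 - (1/6)s^2 + (2/3)s + 2/3
L_3(s) = (s + 2)(s + 1)(s - 1) / [12] = (1/12)s^3 + (1/6)s^2 - (1/12)s - 1/6
p(s) = (-11)·L_0 + (-8)·L_1 + (-2)·L_2 + (-11)·L_3
  (-11)·L_0(s) = (11/12)s^3 - (11/6)s^2 - (11/12)s + 11/6
  (-8)·L_1(s) = -(4/3)s^3 + (4/3)s^2 + (16/3)s - 16/3
  (-2)·L_2(s) = (1/3)s^3 + (1/3)s^2 - (4/3)s - 4/3
  (-11)·L_3(s) = -(11/12)s^3 - (11/6)s^2 + (11/12)s + 11/6
Adding term by term: -s^3 - 2s^2 + 4s - 3

p(s) = -s^3 - 2s^2 + 4s - 3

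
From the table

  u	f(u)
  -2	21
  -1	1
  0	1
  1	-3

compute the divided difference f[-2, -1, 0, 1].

f[-2,-1] = (1 - 21) / (-1 - (-2)) = -20
f[-1,0] = (1 - 1) / (0 - (-1)) = 0
f[0,1] = (-3 - 1) / (1 - 0) = -4
f[-2,-1,0] = (0 - (-20)) / (0 - (-2)) = 10
f[-1,0,1] = (-4 - 0) / (1 - (-1)) = -2
f[-2,-1,0,1] = (-2 - 10) / (1 - (-2)) = -4

-4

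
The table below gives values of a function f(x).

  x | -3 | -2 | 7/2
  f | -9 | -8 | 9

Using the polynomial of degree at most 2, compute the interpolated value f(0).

Evaluate each Lagrange basis at x = 0:
L_0(0) = (2)·(-7/2)/[(-1)·(-13/2)] = -14/13
L_1(0) = (3)·(-7/2)/[(1)·(-11/2)] = 21/11
L_2(0) = (3)·(2)/[(13/2)·(11/2)] = 24/143
Sum: (-9)·(-14/13) + (-8)·(21/11) + 9·(24/143) = -582/143

-582/143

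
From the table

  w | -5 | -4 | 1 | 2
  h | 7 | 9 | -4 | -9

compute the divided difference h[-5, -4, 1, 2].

h[-5,-4] = (9 - 7) / (-4 - (-5)) = 2
h[-4,1] = (-4 - 9) / (1 - (-4)) = -13/5
h[1,2] = (-9 - (-4)) / (2 - 1) = -5
h[-5,-4,1] = (-13/5 - 2) / (1 - (-5)) = -23/30
h[-4,1,2] = (-5 - (-13/5)) / (2 - (-4)) = -2/5
h[-5,-4,1,2] = (-2/5 - (-23/30)) / (2 - (-5)) = 11/210

11/210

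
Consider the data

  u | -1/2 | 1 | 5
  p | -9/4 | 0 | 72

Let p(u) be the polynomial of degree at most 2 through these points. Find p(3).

L_0(3) = (2)·(-2)/[(-3/2)·(-11/2)] = -16/33
L_1(3) = (7/2)·(-2)/[(3/2)·(-4)] = 7/6
L_2(3) = (7/2)·(2)/[(11/2)·(4)] = 7/22
Sum: (-9/4)·(-16/33) + 0 + 72·(7/22) = 24

24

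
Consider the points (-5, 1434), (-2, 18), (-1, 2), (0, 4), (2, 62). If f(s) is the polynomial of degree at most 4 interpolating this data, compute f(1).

Evaluate each Lagrange basis at s = 1:
L_0(1) = (3)·(2)·(1)·(-1)/[(-3)·(-4)·(-5)·(-7)] = -1/70
L_1(1) = (6)·(2)·(1)·(-1)/[(3)·(-1)·(-2)·(-4)] = 1/2
L_2(1) = (6)·(3)·(1)·(-1)/[(4)·(1)·(-1)·(-3)] = -3/2
L_3(1) = (6)·(3)·(2)·(-1)/[(5)·(2)·(1)·(-2)] = 9/5
L_4(1) = (6)·(3)·(2)·(1)/[(7)·(4)·(3)·(2)] = 3/14
Sum: 1434·(-1/70) + 18·(1/2) + 2·(-3/2) + 4·(9/5) + 62·(3/14) = 6

6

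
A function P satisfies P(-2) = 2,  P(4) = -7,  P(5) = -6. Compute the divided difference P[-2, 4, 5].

5/14

P[-2,4] = (-7 - 2) / (4 - (-2)) = -3/2
P[4,5] = (-6 - (-7)) / (5 - 4) = 1
P[-2,4,5] = (1 - (-3/2)) / (5 - (-2)) = 5/14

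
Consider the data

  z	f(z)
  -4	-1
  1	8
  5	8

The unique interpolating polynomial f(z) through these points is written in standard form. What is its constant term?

7

Build the Lagrange basis polynomials:
L_0(z) = (z - 1)(z - 5) / [45] = (1/45)z^2 - (2/15)z + 1/9
L_1(z) = (z + 4)(z - 5) / [-20] = -(1/20)z^2 + (1/20)z + 1
L_2(z) = (z + 4)(z - 1) / [36] = (1/36)z^2 + (1/12)z - 1/9
f(z) = (-1)·L_0 + 8·L_1 + 8·L_2
Only the constant term is needed; take it from each L_i and combine:
(-1)·(1/9) + 8·(1) + 8·(-1/9) = 7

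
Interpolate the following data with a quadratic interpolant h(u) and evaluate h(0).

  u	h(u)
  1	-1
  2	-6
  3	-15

0

Evaluate each Lagrange basis at u = 0:
L_0(0) = (-2)·(-3)/[(-1)·(-2)] = 3
L_1(0) = (-1)·(-3)/[(1)·(-1)] = -3
L_2(0) = (-1)·(-2)/[(2)·(1)] = 1
Sum: (-1)·(3) + (-6)·(-3) + (-15)·(1) = 0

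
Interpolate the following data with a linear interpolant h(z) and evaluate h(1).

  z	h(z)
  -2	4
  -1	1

L_0(1) = (2)/[(-1)] = -2
L_1(1) = (3)/[(1)] = 3
Sum: 4·(-2) + 1·(3) = -5

-5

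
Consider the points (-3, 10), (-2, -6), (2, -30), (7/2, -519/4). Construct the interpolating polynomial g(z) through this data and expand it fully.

Newton's divided differences:
g[-3,-2] = (-6 - 10) / (-2 - (-3)) = -16
g[-2,2] = (-30 - (-6)) / (2 - (-2)) = -6
g[2,7/2] = (-519/4 - (-30)) / (7/2 - 2) = -133/2
g[-3,-2,2] = (-6 - (-16)) / (2 - (-3)) = 2
g[-2,2,7/2] = (-133/2 - (-6)) / (7/2 - (-2)) = -11
g[-3,-2,2,7/2] = (-11 - 2) / (7/2 - (-3)) = -2
g(z) = 10 + (-16)·(z + 3) + 2·(z + 3)(z + 2) + (-2)·(z + 3)(z + 2)(z - 2)
Expanding: g(z) = -2z^3 - 4z^2 + 2z - 2

g(z) = -2z^3 - 4z^2 + 2z - 2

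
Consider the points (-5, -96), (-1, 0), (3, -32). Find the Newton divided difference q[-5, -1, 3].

-4

q[-5,-1] = (0 - (-96)) / (-1 - (-5)) = 24
q[-1,3] = (-32 - 0) / (3 - (-1)) = -8
q[-5,-1,3] = (-8 - 24) / (3 - (-5)) = -4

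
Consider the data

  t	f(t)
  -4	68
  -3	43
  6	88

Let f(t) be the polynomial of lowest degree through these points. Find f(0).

Evaluate each Lagrange basis at t = 0:
L_0(0) = (3)·(-6)/[(-1)·(-10)] = -9/5
L_1(0) = (4)·(-6)/[(1)·(-9)] = 8/3
L_2(0) = (4)·(3)/[(10)·(9)] = 2/15
Sum: 68·(-9/5) + 43·(8/3) + 88·(2/15) = 4

4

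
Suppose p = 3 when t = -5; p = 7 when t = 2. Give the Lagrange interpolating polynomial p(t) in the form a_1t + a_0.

p(t) = (4/7)t + 41/7

Build the Lagrange basis polynomials:
L_0(t) = (t - 2) / [-7] = -(1/7)t + 2/7
L_1(t) = (t + 5) / [7] = (1/7)t + 5/7
p(t) = 3·L_0 + 7·L_1
  3·L_0(t) = -(3/7)t + 6/7
  7·L_1(t) = t + 5
Adding term by term: (4/7)t + 41/7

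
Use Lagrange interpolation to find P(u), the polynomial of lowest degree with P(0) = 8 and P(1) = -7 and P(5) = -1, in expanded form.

P(u) = (33/10)u^2 - (183/10)u + 8

Build the Lagrange basis polynomials:
L_0(u) = (u - 1)(u - 5) / [5] = (1/5)u^2 - (6/5)u + 1
L_1(u) = u(u - 5) / [-4] = -(1/4)u^2 + (5/4)u
L_2(u) = u(u - 1) / [20] = (1/20)u^2 - (1/20)u
P(u) = 8·L_0 + (-7)·L_1 + (-1)·L_2
  8·L_0(u) = (8/5)u^2 - (48/5)u + 8
  (-7)·L_1(u) = (7/4)u^2 - (35/4)u
  (-1)·L_2(u) = -(1/20)u^2 + (1/20)u
Adding term by term: (33/10)u^2 - (183/10)u + 8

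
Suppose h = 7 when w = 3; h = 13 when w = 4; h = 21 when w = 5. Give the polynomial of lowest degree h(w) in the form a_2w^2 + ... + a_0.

h(w) = w^2 - w + 1

Newton's divided differences:
h[3,4] = (13 - 7) / (4 - 3) = 6
h[4,5] = (21 - 13) / (5 - 4) = 8
h[3,4,5] = (8 - 6) / (5 - 3) = 1
h(w) = 7 + 6·(w - 3) + 1·(w - 3)(w - 4)
Expanding: h(w) = w^2 - w + 1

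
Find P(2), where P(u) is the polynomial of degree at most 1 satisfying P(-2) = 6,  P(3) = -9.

-6

Evaluate each Lagrange basis at u = 2:
L_0(2) = (-1)/[(-5)] = 1/5
L_1(2) = (4)/[(5)] = 4/5
Sum: 6·(1/5) + (-9)·(4/5) = -6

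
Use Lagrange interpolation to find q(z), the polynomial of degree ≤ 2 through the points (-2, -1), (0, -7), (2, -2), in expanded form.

L_0(z) = z(z - 2) / [8] = (1/8)z^2 - (1/4)z
L_1(z) = (z + 2)(z - 2) / [-4] = -(1/4)z^2 + 1
L_2(z) = (z + 2)z / [8] = (1/8)z^2 + (1/4)z
q(z) = (-1)·L_0 + (-7)·L_1 + (-2)·L_2
  (-1)·L_0(z) = -(1/8)z^2 + (1/4)z
  (-7)·L_1(z) = (7/4)z^2 - 7
  (-2)·L_2(z) = -(1/4)z^2 - (1/2)z
Adding term by term: (11/8)z^2 - (1/4)z - 7

q(z) = (11/8)z^2 - (1/4)z - 7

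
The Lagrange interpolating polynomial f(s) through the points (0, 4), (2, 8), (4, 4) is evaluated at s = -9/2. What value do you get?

-137/4

Evaluate each Lagrange basis at s = -9/2:
L_0(-9/2) = (-13/2)·(-17/2)/[(-2)·(-4)] = 221/32
L_1(-9/2) = (-9/2)·(-17/2)/[(2)·(-2)] = -153/16
L_2(-9/2) = (-9/2)·(-13/2)/[(4)·(2)] = 117/32
Sum: 4·(221/32) + 8·(-153/16) + 4·(117/32) = -137/4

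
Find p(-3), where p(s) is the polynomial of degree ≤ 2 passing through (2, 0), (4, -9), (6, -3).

705/8

Evaluate each Lagrange basis at s = -3:
L_0(-3) = (-7)·(-9)/[(-2)·(-4)] = 63/8
L_1(-3) = (-5)·(-9)/[(2)·(-2)] = -45/4
L_2(-3) = (-5)·(-7)/[(4)·(2)] = 35/8
Sum: 0 + (-9)·(-45/4) + (-3)·(35/8) = 705/8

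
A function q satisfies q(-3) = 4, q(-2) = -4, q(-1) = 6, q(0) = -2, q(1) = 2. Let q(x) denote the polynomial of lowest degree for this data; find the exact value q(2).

114

Evaluate each Lagrange basis at x = 2:
L_0(2) = (4)·(3)·(2)·(1)/[(-1)·(-2)·(-3)·(-4)] = 1
L_1(2) = (5)·(3)·(2)·(1)/[(1)·(-1)·(-2)·(-3)] = -5
L_2(2) = (5)·(4)·(2)·(1)/[(2)·(1)·(-1)·(-2)] = 10
L_3(2) = (5)·(4)·(3)·(1)/[(3)·(2)·(1)·(-1)] = -10
L_4(2) = (5)·(4)·(3)·(2)/[(4)·(3)·(2)·(1)] = 5
Sum: 4·(1) + (-4)·(-5) + 6·(10) + (-2)·(-10) + 2·(5) = 114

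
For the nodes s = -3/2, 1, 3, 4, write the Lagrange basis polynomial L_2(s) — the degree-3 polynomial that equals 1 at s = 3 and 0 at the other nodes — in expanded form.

L_2(s) = (s + 3/2)(s - 1)(s - 4) / [(9/2)·(2)·(-1)]
       = (s^3 - (7/2)s^2 - (7/2)s + 6) / (-9)

L_2(s) = -(1/9)s^3 + (7/18)s^2 + (7/18)s - 2/3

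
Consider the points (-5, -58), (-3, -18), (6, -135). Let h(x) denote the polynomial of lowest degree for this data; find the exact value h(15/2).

Evaluate each Lagrange basis at x = 15/2:
L_0(15/2) = (21/2)·(3/2)/[(-2)·(-11)] = 63/88
L_1(15/2) = (25/2)·(3/2)/[(2)·(-9)] = -25/24
L_2(15/2) = (25/2)·(21/2)/[(11)·(9)] = 175/132
Sum: (-58)·(63/88) + (-18)·(-25/24) + (-135)·(175/132) = -807/4

-807/4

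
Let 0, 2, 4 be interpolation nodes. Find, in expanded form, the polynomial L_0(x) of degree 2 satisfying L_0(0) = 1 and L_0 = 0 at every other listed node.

L_0(x) = (x - 2)(x - 4) / [(-2)·(-4)]
       = (x^2 - 6x + 8) / (8)

L_0(x) = (1/8)x^2 - (3/4)x + 1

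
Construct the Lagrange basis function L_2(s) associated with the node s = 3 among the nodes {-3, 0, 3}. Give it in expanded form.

L_2(s) = (s + 3)s / [(6)·(3)]
       = (s^2 + 3s) / (18)

L_2(s) = (1/18)s^2 + (1/6)s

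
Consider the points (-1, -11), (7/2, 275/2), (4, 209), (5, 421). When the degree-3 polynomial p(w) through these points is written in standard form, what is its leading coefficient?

Build the Lagrange basis polynomials:
L_0(w) = (w - 7/2)(w - 4)(w - 5) / [-135] = -(1/135)w^3 + (5/54)w^2 - (103/270)w + 14/27
L_1(w) = (w + 1)(w - 4)(w - 5) / [27/8] = (8/27)w^3 - (64/27)w^2 + (88/27)w + 160/27
L_2(w) = (w + 1)(w - 7/2)(w - 5) / [-5/2] = -(2/5)w^3 + 3w^2 - (18/5)w - 7
L_3(w) = (w + 1)(w - 7/2)(w - 4) / [9] = (1/9)w^3 - (13/18)w^2 + (13/18)w + 14/9
p(w) = (-11)·L_0 + (275/2)·L_1 + 209·L_2 + 421·L_3
Only the coefficient of w^3 is needed; take it from each L_i and combine:
(-11)·(-1/135) + (275/2)·(8/27) + 209·(-2/5) + 421·(1/9) = 4

4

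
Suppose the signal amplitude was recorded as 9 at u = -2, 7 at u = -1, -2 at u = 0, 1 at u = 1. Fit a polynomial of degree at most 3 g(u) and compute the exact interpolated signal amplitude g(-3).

Evaluate each Lagrange basis at u = -3:
L_0(-3) = (-2)·(-3)·(-4)/[(-1)·(-2)·(-3)] = 4
L_1(-3) = (-1)·(-3)·(-4)/[(1)·(-1)·(-2)] = -6
L_2(-3) = (-1)·(-2)·(-4)/[(2)·(1)·(-1)] = 4
L_3(-3) = (-1)·(-2)·(-3)/[(3)·(2)·(1)] = -1
Sum: 9·(4) + 7·(-6) + (-2)·(4) + 1·(-1) = -15

-15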